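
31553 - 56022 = -24469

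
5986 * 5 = 29930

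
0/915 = 0 = 0.00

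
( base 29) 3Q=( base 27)45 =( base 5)423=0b1110001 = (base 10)113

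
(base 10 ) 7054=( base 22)ece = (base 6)52354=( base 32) 6SE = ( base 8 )15616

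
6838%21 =13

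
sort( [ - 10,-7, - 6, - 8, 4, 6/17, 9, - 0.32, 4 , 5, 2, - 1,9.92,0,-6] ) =[ - 10, - 8, - 7,  -  6,-6, - 1, - 0.32, 0, 6/17,2, 4, 4,  5, 9, 9.92 ]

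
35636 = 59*604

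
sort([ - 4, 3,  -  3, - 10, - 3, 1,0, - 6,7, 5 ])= [-10, - 6, - 4,-3, - 3, 0,1, 3,5, 7 ]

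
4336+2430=6766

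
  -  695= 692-1387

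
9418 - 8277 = 1141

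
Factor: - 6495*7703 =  - 50030985 = - 3^1 * 5^1*433^1*7703^1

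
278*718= 199604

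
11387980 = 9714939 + 1673041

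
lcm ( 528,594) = 4752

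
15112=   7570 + 7542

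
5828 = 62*94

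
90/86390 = 9/8639 = 0.00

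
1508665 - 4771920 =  - 3263255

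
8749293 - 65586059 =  - 56836766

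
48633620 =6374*7630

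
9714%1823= 599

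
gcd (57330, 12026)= 14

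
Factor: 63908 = 2^2*13^1*1229^1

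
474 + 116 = 590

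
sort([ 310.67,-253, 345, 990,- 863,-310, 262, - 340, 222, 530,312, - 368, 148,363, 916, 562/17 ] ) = [ - 863, - 368,-340, - 310, - 253,562/17, 148, 222,262, 310.67  ,  312,  345,  363,  530,916,  990]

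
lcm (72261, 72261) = 72261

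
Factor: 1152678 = 2^1*3^1*192113^1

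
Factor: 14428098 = 2^1* 3^3*267187^1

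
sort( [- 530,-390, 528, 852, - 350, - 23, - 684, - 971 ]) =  [  -  971, - 684, - 530, - 390,- 350,-23, 528,  852]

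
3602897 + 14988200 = 18591097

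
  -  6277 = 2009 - 8286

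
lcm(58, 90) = 2610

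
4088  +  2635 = 6723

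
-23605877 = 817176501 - 840782378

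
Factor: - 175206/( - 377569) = 2^1*3^1*41^( - 1)*9209^ ( - 1) * 29201^1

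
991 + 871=1862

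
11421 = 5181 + 6240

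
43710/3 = 14570 = 14570.00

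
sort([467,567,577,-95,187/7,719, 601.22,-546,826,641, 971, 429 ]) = [ - 546, - 95,187/7,  429 , 467,567,  577,601.22 , 641 , 719,826, 971] 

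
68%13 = 3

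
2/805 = 2/805 = 0.00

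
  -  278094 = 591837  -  869931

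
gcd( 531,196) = 1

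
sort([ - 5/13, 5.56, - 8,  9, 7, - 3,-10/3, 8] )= [ - 8, - 10/3, - 3, - 5/13, 5.56,  7, 8, 9]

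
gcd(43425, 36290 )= 5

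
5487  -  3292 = 2195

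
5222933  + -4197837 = 1025096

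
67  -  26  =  41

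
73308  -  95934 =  - 22626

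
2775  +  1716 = 4491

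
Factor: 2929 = 29^1*101^1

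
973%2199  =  973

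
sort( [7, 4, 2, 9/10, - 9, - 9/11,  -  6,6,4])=[-9,-6, - 9/11,9/10,2 , 4,4, 6, 7] 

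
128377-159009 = - 30632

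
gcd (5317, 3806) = 1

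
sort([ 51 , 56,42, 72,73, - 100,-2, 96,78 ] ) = [ - 100,  -  2,42, 51, 56, 72, 73, 78,96]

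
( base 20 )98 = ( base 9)228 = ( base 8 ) 274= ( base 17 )B1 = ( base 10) 188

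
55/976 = 55/976 = 0.06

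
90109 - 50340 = 39769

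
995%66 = 5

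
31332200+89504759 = 120836959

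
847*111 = 94017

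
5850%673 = 466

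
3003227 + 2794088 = 5797315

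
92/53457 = 92/53457 = 0.00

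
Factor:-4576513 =  -  809^1*5657^1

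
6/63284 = 3/31642 = 0.00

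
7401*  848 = 6276048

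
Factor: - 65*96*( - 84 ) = 524160 =2^7*3^2* 5^1*7^1*13^1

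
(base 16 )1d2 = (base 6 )2054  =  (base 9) 567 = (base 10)466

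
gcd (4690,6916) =14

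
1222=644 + 578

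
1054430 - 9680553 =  - 8626123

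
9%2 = 1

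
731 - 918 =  - 187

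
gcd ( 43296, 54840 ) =24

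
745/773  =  745/773 = 0.96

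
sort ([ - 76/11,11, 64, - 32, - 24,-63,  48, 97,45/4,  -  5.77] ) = [  -  63,-32,-24  ,  -  76/11, - 5.77, 11, 45/4,48,64, 97 ] 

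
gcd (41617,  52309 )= 1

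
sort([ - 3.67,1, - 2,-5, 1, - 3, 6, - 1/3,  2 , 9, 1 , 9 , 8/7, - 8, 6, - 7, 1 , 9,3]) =[ - 8, - 7, - 5, -3.67 , - 3 , - 2, - 1/3, 1, 1 , 1,1, 8/7 , 2,3, 6, 6, 9, 9 , 9 ] 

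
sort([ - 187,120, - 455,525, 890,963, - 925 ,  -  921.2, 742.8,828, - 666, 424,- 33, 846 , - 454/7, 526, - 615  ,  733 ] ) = [ - 925, - 921.2, - 666,-615, - 455, - 187, - 454/7, - 33, 120, 424, 525,526, 733, 742.8,828, 846,890,963] 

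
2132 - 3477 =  - 1345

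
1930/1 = 1930 = 1930.00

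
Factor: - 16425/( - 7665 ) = 15/7 = 3^1 * 5^1*7^( - 1)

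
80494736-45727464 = 34767272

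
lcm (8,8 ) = 8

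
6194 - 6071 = 123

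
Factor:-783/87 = -3^2 = - 9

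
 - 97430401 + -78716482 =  - 176146883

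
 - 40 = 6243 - 6283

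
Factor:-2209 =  - 47^2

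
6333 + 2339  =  8672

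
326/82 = 3 + 40/41 = 3.98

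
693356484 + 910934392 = 1604290876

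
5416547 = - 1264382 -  - 6680929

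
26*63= 1638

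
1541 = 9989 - 8448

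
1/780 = 1/780 = 0.00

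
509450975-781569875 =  - 272118900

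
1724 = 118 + 1606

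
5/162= 5/162 = 0.03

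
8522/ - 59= - 145 + 33/59= -144.44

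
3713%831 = 389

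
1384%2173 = 1384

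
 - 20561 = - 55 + -20506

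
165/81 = 2  +  1/27 = 2.04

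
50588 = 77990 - 27402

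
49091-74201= - 25110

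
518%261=257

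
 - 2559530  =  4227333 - 6786863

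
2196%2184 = 12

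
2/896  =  1/448 = 0.00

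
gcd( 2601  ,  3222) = 9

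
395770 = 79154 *5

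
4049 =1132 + 2917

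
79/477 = 79/477 = 0.17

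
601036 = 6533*92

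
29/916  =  29/916 = 0.03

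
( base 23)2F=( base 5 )221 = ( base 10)61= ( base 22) 2h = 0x3D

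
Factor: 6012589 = 11^1*546599^1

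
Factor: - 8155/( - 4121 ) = 5^1 * 7^1*13^( - 1)*233^1*317^( - 1)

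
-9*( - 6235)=56115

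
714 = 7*102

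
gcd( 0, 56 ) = 56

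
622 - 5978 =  - 5356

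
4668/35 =4668/35  =  133.37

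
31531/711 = 44 + 247/711  =  44.35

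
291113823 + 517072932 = 808186755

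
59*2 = 118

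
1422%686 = 50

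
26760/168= 159+2/7 = 159.29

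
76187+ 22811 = 98998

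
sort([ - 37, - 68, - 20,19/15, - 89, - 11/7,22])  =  [ - 89, - 68, - 37, - 20 , - 11/7,19/15, 22 ]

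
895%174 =25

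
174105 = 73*2385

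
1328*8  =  10624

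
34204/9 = 3800 + 4/9 = 3800.44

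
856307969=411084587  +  445223382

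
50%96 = 50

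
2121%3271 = 2121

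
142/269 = 142/269  =  0.53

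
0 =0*5843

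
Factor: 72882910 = 2^1* 5^1 * 17^2*25219^1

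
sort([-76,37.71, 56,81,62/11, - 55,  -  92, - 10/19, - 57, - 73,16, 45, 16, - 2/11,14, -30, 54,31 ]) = [ - 92, - 76, - 73, - 57, - 55 , - 30, - 10/19, - 2/11,  62/11, 14, 16, 16,31, 37.71, 45, 54,56,81 ] 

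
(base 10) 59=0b111011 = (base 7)113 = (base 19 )32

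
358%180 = 178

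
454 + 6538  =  6992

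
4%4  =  0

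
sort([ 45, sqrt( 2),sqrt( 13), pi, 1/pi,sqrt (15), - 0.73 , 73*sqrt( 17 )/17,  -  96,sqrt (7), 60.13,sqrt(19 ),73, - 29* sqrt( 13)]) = [ - 29*sqrt(13 ),-96, - 0.73,1/pi, sqrt (2 ), sqrt ( 7 ),  pi,sqrt(13),  sqrt( 15),sqrt(19),73*sqrt(17)/17,45,60.13, 73 ]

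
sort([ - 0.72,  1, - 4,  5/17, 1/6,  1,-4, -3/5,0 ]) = [ - 4, - 4, -0.72, - 3/5, 0,1/6,5/17,1, 1] 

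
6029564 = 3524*1711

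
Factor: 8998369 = 197^1*45677^1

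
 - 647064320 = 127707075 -774771395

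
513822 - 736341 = - 222519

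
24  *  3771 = 90504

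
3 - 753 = -750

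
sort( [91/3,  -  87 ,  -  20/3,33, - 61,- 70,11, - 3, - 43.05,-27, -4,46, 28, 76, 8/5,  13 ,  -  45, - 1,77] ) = [ - 87, - 70,  -  61, - 45 , - 43.05,-27, - 20/3,  -  4, - 3, - 1,  8/5, 11, 13,28,91/3,33, 46, 76,77 ] 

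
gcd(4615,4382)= 1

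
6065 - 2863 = 3202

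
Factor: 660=2^2 *3^1*5^1*11^1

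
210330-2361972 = - 2151642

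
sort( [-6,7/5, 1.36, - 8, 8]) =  [ - 8 , - 6,1.36,7/5 , 8]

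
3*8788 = 26364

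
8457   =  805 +7652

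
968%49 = 37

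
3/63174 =1/21058 = 0.00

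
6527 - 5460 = 1067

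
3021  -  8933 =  - 5912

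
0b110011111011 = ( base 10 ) 3323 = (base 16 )cfb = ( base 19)93h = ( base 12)1B0B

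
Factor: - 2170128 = -2^4 * 3^1 * 29^1*1559^1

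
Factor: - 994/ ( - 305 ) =2^1*5^(-1)*7^1*61^( - 1 )*71^1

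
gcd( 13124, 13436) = 4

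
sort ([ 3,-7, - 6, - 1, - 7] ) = [ - 7, - 7, - 6 , - 1, 3 ] 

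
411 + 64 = 475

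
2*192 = 384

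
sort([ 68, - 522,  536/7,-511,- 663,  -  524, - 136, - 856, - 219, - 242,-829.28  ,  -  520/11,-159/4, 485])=[  -  856, - 829.28, - 663,  -  524, - 522,  -  511,  -  242,  -  219,-136, - 520/11,  -  159/4, 68, 536/7,485] 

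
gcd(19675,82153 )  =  1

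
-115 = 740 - 855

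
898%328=242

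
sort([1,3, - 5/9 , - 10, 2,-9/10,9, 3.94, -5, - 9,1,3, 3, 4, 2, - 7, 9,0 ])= [-10, - 9,  -  7, - 5, - 9/10,  -  5/9, 0 , 1,1, 2,2, 3, 3, 3, 3.94,4,9,9 ] 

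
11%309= 11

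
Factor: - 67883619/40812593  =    -  3^1*53^1 * 127^( - 1) * 321359^(  -  1) *426941^1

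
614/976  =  307/488 =0.63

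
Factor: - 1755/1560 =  - 9/8 = - 2^ ( -3)*3^2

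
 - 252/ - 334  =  126/167 = 0.75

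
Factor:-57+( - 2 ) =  - 59  =  - 59^1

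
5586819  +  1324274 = 6911093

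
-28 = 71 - 99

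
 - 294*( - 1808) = 531552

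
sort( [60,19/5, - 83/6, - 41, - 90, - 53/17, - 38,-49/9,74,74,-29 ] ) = [-90, - 41, - 38, - 29, - 83/6, - 49/9, - 53/17,19/5,60,74, 74] 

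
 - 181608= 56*(-3243 ) 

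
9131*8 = 73048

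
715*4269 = 3052335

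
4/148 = 1/37 = 0.03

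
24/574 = 12/287 = 0.04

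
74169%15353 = 12757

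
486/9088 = 243/4544 =0.05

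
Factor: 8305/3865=11^1* 151^1*773^( - 1) = 1661/773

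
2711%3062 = 2711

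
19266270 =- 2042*( - 9435 )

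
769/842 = 769/842= 0.91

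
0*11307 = 0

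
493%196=101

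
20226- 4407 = 15819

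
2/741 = 2/741=0.00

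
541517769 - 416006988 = 125510781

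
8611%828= 331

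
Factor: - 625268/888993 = - 652/927 = - 2^2*3^( - 2 )*103^(  -  1 )*163^1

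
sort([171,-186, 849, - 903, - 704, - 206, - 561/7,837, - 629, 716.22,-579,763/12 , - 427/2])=[ - 903, - 704,  -  629, - 579, -427/2, - 206, - 186, - 561/7,  763/12, 171,716.22 , 837, 849]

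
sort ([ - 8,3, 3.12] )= [ - 8,3,3.12]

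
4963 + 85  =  5048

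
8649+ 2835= 11484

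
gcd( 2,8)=2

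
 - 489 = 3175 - 3664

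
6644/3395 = 1 + 3249/3395 = 1.96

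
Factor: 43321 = 43321^1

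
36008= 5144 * 7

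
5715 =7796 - 2081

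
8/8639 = 8/8639=0.00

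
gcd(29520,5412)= 492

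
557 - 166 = 391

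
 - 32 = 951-983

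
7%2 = 1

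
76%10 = 6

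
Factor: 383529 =3^1 * 127843^1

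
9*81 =729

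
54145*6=324870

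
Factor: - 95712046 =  - 2^1 * 67^1*223^1 * 3203^1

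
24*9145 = 219480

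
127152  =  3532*36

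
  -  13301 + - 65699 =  -79000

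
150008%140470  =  9538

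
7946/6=3973/3 = 1324.33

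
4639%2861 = 1778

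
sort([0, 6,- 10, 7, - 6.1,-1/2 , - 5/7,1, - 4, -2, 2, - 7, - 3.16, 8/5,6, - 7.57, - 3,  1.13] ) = [-10, - 7.57 ,-7, - 6.1, - 4, - 3.16  , - 3, - 2, - 5/7,-1/2,0,1, 1.13,8/5, 2,6,6,7 ]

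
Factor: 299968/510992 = 2^2*43^1*293^(-1) = 172/293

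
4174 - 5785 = -1611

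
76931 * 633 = 48697323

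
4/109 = 4/109 = 0.04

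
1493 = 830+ 663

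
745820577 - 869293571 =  - 123472994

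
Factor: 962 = 2^1*13^1*37^1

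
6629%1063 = 251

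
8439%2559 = 762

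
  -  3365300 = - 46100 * 73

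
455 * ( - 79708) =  - 36267140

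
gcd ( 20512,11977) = 1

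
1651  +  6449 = 8100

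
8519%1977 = 611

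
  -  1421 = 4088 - 5509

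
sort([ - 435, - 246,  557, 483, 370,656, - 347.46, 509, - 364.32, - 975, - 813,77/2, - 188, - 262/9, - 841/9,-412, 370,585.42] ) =[ - 975, - 813 , - 435,  -  412, - 364.32, - 347.46, - 246, - 188, - 841/9, - 262/9,77/2,  370  ,  370,  483,509,557,  585.42, 656]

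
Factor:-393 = -3^1 *131^1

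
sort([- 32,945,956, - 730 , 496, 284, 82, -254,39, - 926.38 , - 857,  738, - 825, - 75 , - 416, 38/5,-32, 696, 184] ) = [ - 926.38,-857, - 825, - 730,-416,-254, - 75 , - 32,  -  32,38/5, 39,82, 184, 284,496 , 696,738,945, 956 ] 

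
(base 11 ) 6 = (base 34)6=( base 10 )6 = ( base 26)6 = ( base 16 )6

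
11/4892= 11/4892 = 0.00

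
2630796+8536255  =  11167051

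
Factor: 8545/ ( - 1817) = - 5^1*23^( - 1 )*79^( - 1)*1709^1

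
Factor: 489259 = 29^1*16871^1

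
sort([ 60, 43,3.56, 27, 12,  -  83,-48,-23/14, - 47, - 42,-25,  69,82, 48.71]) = [  -  83 ,-48, - 47,-42, -25, - 23/14,3.56, 12, 27, 43,48.71, 60,69, 82 ] 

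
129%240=129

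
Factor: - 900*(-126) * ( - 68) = - 7711200=- 2^5 * 3^4 *5^2*7^1*17^1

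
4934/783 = 4934/783 =6.30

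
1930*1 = 1930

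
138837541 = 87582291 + 51255250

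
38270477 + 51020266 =89290743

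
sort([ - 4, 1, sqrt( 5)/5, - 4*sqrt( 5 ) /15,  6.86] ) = [- 4, - 4*sqrt( 5) /15, sqrt( 5)/5, 1, 6.86 ] 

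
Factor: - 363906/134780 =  -27/10 =-  2^( - 1 )*3^3*5^( - 1)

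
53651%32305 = 21346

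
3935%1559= 817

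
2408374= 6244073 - 3835699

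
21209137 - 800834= 20408303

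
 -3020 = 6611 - 9631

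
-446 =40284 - 40730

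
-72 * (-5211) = 375192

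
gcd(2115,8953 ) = 1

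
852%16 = 4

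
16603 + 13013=29616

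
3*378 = 1134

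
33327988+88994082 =122322070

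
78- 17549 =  - 17471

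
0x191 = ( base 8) 621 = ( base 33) c5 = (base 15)1bb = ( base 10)401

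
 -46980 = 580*( - 81)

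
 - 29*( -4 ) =116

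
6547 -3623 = 2924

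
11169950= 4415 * 2530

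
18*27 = 486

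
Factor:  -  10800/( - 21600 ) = 1/2  =  2^( - 1 ) 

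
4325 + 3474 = 7799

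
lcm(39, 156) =156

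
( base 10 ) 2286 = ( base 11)1799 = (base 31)2bn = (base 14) b94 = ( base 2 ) 100011101110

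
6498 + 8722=15220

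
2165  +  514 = 2679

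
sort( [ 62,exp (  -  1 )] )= [ exp( - 1), 62] 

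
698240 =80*8728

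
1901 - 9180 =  - 7279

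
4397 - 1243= 3154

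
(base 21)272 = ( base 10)1031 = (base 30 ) 14b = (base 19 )2G5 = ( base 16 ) 407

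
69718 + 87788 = 157506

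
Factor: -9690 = -2^1*3^1 * 5^1 * 17^1 * 19^1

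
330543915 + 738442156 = 1068986071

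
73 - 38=35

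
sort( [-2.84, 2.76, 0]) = [- 2.84,0,  2.76 ] 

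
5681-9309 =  - 3628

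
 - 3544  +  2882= - 662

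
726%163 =74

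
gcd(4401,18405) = 9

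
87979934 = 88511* 994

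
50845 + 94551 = 145396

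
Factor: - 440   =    -  2^3*5^1*11^1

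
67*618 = 41406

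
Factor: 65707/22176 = 2^( - 5 )*3^( - 2)*7^( - 1)*11^( - 1)*65707^1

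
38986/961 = 38986/961 = 40.57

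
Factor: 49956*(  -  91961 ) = - 4594003716 = - 2^2 * 3^1*23^1 *181^1*91961^1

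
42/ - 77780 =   -  21/38890 = - 0.00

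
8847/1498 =8847/1498 = 5.91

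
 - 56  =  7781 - 7837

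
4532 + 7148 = 11680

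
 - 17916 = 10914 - 28830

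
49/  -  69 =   -  1 + 20/69 = -  0.71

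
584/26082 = 292/13041 = 0.02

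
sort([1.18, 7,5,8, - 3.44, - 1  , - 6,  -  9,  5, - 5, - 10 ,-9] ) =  [ - 10, - 9,-9, -6, - 5, - 3.44,-1, 1.18, 5, 5, 7,8]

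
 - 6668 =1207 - 7875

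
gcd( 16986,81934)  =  2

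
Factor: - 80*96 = - 7680 = - 2^9 * 3^1 * 5^1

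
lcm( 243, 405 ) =1215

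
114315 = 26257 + 88058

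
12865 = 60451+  - 47586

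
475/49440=95/9888 =0.01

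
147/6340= 147/6340 = 0.02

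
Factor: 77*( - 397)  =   - 30569 = - 7^1 * 11^1*397^1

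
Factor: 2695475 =5^2 * 137^1*787^1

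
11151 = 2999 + 8152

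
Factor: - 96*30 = - 2880 = - 2^6*3^2*5^1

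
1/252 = 1/252 = 0.00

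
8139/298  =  27+93/298 = 27.31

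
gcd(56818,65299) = 1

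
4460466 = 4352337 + 108129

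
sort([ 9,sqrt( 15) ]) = [sqrt( 15),9 ] 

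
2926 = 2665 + 261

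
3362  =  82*41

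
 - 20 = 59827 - 59847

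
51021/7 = 7288 + 5/7  =  7288.71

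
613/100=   6+13/100 = 6.13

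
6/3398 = 3/1699= 0.00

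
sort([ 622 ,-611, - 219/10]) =[ - 611,- 219/10, 622]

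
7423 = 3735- - 3688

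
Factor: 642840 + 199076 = 2^2*109^1 *1931^1 = 841916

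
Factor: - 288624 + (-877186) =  - 1165810 = -2^1*5^1*73^1*1597^1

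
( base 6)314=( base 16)76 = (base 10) 118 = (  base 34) 3G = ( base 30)3s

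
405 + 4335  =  4740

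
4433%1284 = 581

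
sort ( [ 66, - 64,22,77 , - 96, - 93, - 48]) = [ - 96, - 93, - 64, - 48, 22,66,77 ] 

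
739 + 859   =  1598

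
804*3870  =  3111480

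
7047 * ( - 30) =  - 211410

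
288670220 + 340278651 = 628948871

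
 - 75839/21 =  - 3612 + 13/21 = - 3611.38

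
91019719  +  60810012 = 151829731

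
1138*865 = 984370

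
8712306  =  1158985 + 7553321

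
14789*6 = 88734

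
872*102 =88944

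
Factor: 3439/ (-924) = - 2^(-2)* 3^(-1 )*7^( - 1) * 11^( - 1)*19^1*  181^1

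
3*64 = 192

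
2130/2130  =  1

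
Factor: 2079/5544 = 3/8 = 2^(  -  3 )*3^1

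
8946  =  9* 994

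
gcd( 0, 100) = 100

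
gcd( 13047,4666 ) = 1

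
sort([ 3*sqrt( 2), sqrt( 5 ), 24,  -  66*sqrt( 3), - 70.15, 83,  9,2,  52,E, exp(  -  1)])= [ - 66*sqrt(3), - 70.15,  exp(-1), 2,sqrt( 5), E,  3*sqrt(2),9 , 24,52,83 ]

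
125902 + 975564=1101466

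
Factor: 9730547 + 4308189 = 2^4 * 17^1*51613^1=14038736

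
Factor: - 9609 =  -3^1*3203^1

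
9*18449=166041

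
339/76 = 339/76 = 4.46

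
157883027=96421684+61461343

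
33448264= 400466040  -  367017776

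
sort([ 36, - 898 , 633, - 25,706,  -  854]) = [ - 898, - 854 , - 25,36,633, 706 ] 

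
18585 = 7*2655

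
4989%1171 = 305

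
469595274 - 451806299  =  17788975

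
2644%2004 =640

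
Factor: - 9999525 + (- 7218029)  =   - 17217554 = -2^1*8608777^1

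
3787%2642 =1145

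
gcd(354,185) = 1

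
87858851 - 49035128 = 38823723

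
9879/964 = 10 + 239/964 = 10.25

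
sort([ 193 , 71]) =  [71 , 193]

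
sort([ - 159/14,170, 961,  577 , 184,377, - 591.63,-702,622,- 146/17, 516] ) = [ - 702,- 591.63, - 159/14,  -  146/17, 170, 184,377, 516, 577,622, 961 ]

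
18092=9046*2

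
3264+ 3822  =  7086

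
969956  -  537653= 432303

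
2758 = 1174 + 1584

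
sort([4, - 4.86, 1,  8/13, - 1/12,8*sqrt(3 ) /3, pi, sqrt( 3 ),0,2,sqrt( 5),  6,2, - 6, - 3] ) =[ - 6, - 4.86, - 3, - 1/12,0,8/13,1,sqrt ( 3), 2,2 , sqrt( 5 ) , pi,4,  8*sqrt( 3 )/3, 6]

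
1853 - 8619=  -  6766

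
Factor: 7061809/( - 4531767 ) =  - 3^(- 1)*73^( - 1 )*317^1*20693^( - 1 )*22277^1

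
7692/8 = 1923/2 = 961.50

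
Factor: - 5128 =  - 2^3*641^1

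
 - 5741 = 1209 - 6950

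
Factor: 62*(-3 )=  - 2^1*3^1*31^1 =-186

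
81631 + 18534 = 100165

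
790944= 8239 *96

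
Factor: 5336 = 2^3*23^1*29^1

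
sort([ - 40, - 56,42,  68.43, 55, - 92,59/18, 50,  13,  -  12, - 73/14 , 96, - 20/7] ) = [-92,-56,-40, - 12, - 73/14,-20/7,59/18, 13,42,50,  55,68.43,96] 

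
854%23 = 3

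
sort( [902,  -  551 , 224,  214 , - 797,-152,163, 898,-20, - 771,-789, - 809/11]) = [ - 797, - 789, - 771, - 551, - 152, - 809/11,-20,163, 214,224,  898,  902 ]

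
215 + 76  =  291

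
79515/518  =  153 + 261/518 = 153.50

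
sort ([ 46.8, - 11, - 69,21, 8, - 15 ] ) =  [ - 69, - 15  , - 11, 8,  21, 46.8]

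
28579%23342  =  5237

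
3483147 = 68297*51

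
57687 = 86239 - 28552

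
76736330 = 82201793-5465463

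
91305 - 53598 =37707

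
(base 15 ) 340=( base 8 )1337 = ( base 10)735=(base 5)10420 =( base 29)pa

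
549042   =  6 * 91507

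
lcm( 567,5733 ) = 51597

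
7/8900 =7/8900 =0.00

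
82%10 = 2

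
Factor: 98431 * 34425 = 3388487175 =3^4*5^2*17^1 *257^1*383^1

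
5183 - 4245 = 938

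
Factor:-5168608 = -2^5*19^1*8501^1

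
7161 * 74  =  529914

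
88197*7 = 617379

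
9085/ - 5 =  - 1817/1=- 1817.00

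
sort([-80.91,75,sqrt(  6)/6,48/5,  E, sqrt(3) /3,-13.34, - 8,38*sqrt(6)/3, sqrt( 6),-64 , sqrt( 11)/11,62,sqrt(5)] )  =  [ - 80.91,-64,  -  13.34, - 8 , sqrt ( 11 )/11,  sqrt(6)/6,sqrt(3)/3,sqrt( 5 ), sqrt( 6 ), E  ,  48/5,38*sqrt (6)/3,62, 75]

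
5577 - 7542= - 1965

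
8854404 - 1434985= 7419419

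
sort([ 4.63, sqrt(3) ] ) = [ sqrt (3),  4.63]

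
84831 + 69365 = 154196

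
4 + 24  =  28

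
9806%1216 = 78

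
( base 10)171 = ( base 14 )c3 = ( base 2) 10101011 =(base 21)83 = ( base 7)333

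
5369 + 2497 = 7866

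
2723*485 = 1320655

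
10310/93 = 110+80/93 = 110.86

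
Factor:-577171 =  - 7^2*11779^1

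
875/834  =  875/834 = 1.05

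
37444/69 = 542 + 2/3 = 542.67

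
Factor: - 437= - 19^1*23^1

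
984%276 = 156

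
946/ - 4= -473/2=- 236.50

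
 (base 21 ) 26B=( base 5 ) 13034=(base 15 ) 47e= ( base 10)1019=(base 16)3fb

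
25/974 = 25/974 = 0.03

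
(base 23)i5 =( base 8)643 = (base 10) 419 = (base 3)120112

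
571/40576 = 571/40576 = 0.01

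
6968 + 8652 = 15620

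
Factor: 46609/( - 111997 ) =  - 127^1*367^1*111997^(-1)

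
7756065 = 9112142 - 1356077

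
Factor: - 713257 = - 167^1 *4271^1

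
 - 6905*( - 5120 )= 35353600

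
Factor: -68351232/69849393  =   - 2^8*61^1*73^( - 1)*313^( - 1)*1019^ ( -1)*1459^1=- 22783744/23283131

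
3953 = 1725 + 2228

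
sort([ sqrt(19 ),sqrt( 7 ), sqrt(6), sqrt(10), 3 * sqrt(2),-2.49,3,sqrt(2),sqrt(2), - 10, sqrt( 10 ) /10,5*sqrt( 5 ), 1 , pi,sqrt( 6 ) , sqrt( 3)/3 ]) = [ - 10, - 2.49,sqrt( 10)/10,sqrt( 3)/3,1, sqrt( 2 ) , sqrt( 2 ),sqrt( 6 ),sqrt( 6),sqrt( 7 ), 3,pi,sqrt(10 ),3*sqrt(2 ),sqrt( 19), 5*sqrt (5 ) ] 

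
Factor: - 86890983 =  - 3^1*28963661^1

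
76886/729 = 76886/729 = 105.47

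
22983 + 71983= 94966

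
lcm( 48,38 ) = 912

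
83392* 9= 750528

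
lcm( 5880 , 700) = 29400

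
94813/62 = 1529 + 15/62  =  1529.24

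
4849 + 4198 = 9047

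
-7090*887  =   -6288830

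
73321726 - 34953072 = 38368654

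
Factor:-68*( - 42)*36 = 2^5*3^3 * 7^1*17^1 = 102816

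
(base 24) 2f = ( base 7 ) 120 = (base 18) 39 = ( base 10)63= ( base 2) 111111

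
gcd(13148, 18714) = 2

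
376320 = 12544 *30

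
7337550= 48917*150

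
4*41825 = 167300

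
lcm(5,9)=45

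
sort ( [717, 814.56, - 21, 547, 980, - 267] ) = [-267,-21, 547,717,814.56, 980 ]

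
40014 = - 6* (-6669 )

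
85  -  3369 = - 3284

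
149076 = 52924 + 96152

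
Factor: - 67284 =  - 2^2*3^3*7^1*89^1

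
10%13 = 10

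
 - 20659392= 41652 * ( - 496 )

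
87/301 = 87/301 = 0.29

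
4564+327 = 4891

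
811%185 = 71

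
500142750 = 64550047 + 435592703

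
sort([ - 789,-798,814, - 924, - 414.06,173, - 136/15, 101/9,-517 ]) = [ - 924, - 798,-789, - 517,-414.06, - 136/15,  101/9,173,814]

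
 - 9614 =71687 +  - 81301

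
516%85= 6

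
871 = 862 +9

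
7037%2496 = 2045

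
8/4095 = 8/4095 = 0.00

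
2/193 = 2/193 =0.01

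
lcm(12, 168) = 168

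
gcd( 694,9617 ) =1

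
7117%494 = 201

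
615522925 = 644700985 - 29178060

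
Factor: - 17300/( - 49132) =5^2*  71^( - 1) = 25/71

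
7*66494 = 465458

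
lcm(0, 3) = 0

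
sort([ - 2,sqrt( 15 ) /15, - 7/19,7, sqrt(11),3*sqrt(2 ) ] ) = [ - 2, - 7/19 , sqrt(15) /15,sqrt (11 ),  3*sqrt(2 ),7]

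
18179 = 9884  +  8295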